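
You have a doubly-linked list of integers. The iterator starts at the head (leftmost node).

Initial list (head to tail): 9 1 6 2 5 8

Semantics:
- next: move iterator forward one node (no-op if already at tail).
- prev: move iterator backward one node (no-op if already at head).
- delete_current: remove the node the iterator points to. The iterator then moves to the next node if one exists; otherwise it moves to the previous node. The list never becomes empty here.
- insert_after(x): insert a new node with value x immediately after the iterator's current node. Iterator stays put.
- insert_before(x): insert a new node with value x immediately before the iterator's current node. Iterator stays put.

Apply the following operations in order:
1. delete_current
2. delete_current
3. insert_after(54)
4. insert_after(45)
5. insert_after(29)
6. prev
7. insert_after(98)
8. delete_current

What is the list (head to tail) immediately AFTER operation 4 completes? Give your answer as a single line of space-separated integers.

Answer: 6 45 54 2 5 8

Derivation:
After 1 (delete_current): list=[1, 6, 2, 5, 8] cursor@1
After 2 (delete_current): list=[6, 2, 5, 8] cursor@6
After 3 (insert_after(54)): list=[6, 54, 2, 5, 8] cursor@6
After 4 (insert_after(45)): list=[6, 45, 54, 2, 5, 8] cursor@6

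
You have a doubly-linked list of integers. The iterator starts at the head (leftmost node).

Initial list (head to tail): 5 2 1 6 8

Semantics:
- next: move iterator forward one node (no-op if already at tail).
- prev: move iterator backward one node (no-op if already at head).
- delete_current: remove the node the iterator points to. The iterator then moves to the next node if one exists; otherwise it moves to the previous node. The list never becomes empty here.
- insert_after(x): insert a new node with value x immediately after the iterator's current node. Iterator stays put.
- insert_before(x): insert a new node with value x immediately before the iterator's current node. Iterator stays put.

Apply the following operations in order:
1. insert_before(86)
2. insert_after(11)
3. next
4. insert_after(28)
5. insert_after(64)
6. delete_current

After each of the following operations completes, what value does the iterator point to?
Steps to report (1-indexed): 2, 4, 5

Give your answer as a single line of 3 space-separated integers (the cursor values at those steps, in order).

Answer: 5 11 11

Derivation:
After 1 (insert_before(86)): list=[86, 5, 2, 1, 6, 8] cursor@5
After 2 (insert_after(11)): list=[86, 5, 11, 2, 1, 6, 8] cursor@5
After 3 (next): list=[86, 5, 11, 2, 1, 6, 8] cursor@11
After 4 (insert_after(28)): list=[86, 5, 11, 28, 2, 1, 6, 8] cursor@11
After 5 (insert_after(64)): list=[86, 5, 11, 64, 28, 2, 1, 6, 8] cursor@11
After 6 (delete_current): list=[86, 5, 64, 28, 2, 1, 6, 8] cursor@64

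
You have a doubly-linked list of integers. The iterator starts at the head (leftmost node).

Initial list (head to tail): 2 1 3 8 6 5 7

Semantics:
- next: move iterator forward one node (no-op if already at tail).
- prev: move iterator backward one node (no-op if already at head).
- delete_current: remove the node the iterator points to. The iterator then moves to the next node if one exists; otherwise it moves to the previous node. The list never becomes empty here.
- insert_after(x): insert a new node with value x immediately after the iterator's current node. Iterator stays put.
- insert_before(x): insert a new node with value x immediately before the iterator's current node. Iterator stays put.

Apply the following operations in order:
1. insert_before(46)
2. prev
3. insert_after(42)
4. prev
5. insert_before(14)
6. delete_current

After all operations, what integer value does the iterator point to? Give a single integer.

After 1 (insert_before(46)): list=[46, 2, 1, 3, 8, 6, 5, 7] cursor@2
After 2 (prev): list=[46, 2, 1, 3, 8, 6, 5, 7] cursor@46
After 3 (insert_after(42)): list=[46, 42, 2, 1, 3, 8, 6, 5, 7] cursor@46
After 4 (prev): list=[46, 42, 2, 1, 3, 8, 6, 5, 7] cursor@46
After 5 (insert_before(14)): list=[14, 46, 42, 2, 1, 3, 8, 6, 5, 7] cursor@46
After 6 (delete_current): list=[14, 42, 2, 1, 3, 8, 6, 5, 7] cursor@42

Answer: 42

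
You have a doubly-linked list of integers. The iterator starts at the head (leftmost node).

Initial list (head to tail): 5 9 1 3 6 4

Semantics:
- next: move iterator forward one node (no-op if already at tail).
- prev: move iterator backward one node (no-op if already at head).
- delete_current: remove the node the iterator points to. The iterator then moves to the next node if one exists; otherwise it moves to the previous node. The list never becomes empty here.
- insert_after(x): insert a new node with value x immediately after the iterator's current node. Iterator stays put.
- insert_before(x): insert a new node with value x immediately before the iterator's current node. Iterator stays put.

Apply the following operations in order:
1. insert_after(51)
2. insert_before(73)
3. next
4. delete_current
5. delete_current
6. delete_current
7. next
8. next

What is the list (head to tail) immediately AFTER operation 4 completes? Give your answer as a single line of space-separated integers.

After 1 (insert_after(51)): list=[5, 51, 9, 1, 3, 6, 4] cursor@5
After 2 (insert_before(73)): list=[73, 5, 51, 9, 1, 3, 6, 4] cursor@5
After 3 (next): list=[73, 5, 51, 9, 1, 3, 6, 4] cursor@51
After 4 (delete_current): list=[73, 5, 9, 1, 3, 6, 4] cursor@9

Answer: 73 5 9 1 3 6 4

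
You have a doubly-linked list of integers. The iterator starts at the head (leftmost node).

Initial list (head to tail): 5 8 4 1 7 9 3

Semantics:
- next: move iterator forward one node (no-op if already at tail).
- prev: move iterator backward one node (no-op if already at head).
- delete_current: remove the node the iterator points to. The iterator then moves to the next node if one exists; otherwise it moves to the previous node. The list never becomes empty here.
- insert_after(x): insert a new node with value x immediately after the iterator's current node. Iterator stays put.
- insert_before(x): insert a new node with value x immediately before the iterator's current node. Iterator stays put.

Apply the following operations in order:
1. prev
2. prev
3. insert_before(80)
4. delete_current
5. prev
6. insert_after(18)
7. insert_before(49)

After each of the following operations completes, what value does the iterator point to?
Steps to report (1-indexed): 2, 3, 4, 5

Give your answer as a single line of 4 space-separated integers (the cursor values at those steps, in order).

Answer: 5 5 8 80

Derivation:
After 1 (prev): list=[5, 8, 4, 1, 7, 9, 3] cursor@5
After 2 (prev): list=[5, 8, 4, 1, 7, 9, 3] cursor@5
After 3 (insert_before(80)): list=[80, 5, 8, 4, 1, 7, 9, 3] cursor@5
After 4 (delete_current): list=[80, 8, 4, 1, 7, 9, 3] cursor@8
After 5 (prev): list=[80, 8, 4, 1, 7, 9, 3] cursor@80
After 6 (insert_after(18)): list=[80, 18, 8, 4, 1, 7, 9, 3] cursor@80
After 7 (insert_before(49)): list=[49, 80, 18, 8, 4, 1, 7, 9, 3] cursor@80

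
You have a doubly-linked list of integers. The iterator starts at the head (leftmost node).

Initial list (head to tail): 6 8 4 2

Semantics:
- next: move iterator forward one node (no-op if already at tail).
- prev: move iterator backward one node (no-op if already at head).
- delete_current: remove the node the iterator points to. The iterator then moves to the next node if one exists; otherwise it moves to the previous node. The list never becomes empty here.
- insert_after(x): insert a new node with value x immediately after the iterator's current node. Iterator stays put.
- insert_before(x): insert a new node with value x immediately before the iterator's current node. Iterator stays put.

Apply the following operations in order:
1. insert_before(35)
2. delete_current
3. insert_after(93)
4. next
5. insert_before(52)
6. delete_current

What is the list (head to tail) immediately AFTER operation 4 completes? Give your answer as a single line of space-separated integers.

After 1 (insert_before(35)): list=[35, 6, 8, 4, 2] cursor@6
After 2 (delete_current): list=[35, 8, 4, 2] cursor@8
After 3 (insert_after(93)): list=[35, 8, 93, 4, 2] cursor@8
After 4 (next): list=[35, 8, 93, 4, 2] cursor@93

Answer: 35 8 93 4 2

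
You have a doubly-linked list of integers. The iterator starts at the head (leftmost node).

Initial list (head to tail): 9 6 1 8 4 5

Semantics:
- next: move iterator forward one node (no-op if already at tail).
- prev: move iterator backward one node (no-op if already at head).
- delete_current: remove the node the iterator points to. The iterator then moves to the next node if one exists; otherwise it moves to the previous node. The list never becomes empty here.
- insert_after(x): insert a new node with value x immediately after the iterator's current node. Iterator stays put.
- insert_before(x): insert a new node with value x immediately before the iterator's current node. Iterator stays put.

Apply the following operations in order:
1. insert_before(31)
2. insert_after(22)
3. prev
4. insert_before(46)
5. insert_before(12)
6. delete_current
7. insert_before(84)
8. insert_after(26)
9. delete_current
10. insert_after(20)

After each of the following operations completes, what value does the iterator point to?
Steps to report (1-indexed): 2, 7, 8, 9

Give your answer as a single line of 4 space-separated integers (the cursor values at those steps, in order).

After 1 (insert_before(31)): list=[31, 9, 6, 1, 8, 4, 5] cursor@9
After 2 (insert_after(22)): list=[31, 9, 22, 6, 1, 8, 4, 5] cursor@9
After 3 (prev): list=[31, 9, 22, 6, 1, 8, 4, 5] cursor@31
After 4 (insert_before(46)): list=[46, 31, 9, 22, 6, 1, 8, 4, 5] cursor@31
After 5 (insert_before(12)): list=[46, 12, 31, 9, 22, 6, 1, 8, 4, 5] cursor@31
After 6 (delete_current): list=[46, 12, 9, 22, 6, 1, 8, 4, 5] cursor@9
After 7 (insert_before(84)): list=[46, 12, 84, 9, 22, 6, 1, 8, 4, 5] cursor@9
After 8 (insert_after(26)): list=[46, 12, 84, 9, 26, 22, 6, 1, 8, 4, 5] cursor@9
After 9 (delete_current): list=[46, 12, 84, 26, 22, 6, 1, 8, 4, 5] cursor@26
After 10 (insert_after(20)): list=[46, 12, 84, 26, 20, 22, 6, 1, 8, 4, 5] cursor@26

Answer: 9 9 9 26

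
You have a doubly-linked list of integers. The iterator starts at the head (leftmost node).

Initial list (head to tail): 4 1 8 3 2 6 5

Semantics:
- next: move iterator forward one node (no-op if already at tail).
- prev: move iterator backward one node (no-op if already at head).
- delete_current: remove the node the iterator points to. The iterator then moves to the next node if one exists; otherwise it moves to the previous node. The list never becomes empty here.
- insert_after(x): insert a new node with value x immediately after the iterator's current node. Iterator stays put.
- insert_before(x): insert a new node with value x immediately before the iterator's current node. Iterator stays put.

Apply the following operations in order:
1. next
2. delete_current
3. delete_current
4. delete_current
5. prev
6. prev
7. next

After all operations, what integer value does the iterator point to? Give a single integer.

After 1 (next): list=[4, 1, 8, 3, 2, 6, 5] cursor@1
After 2 (delete_current): list=[4, 8, 3, 2, 6, 5] cursor@8
After 3 (delete_current): list=[4, 3, 2, 6, 5] cursor@3
After 4 (delete_current): list=[4, 2, 6, 5] cursor@2
After 5 (prev): list=[4, 2, 6, 5] cursor@4
After 6 (prev): list=[4, 2, 6, 5] cursor@4
After 7 (next): list=[4, 2, 6, 5] cursor@2

Answer: 2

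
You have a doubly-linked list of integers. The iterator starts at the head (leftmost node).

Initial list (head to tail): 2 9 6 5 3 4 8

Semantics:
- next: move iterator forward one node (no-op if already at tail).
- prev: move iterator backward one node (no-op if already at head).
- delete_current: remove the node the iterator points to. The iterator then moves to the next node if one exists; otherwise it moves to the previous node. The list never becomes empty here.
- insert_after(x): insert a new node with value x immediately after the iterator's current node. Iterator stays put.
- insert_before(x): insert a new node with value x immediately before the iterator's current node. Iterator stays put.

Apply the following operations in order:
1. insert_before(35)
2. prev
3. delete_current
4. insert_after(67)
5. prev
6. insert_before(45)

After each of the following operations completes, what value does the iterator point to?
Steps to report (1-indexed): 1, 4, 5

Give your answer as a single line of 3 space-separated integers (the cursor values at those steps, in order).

After 1 (insert_before(35)): list=[35, 2, 9, 6, 5, 3, 4, 8] cursor@2
After 2 (prev): list=[35, 2, 9, 6, 5, 3, 4, 8] cursor@35
After 3 (delete_current): list=[2, 9, 6, 5, 3, 4, 8] cursor@2
After 4 (insert_after(67)): list=[2, 67, 9, 6, 5, 3, 4, 8] cursor@2
After 5 (prev): list=[2, 67, 9, 6, 5, 3, 4, 8] cursor@2
After 6 (insert_before(45)): list=[45, 2, 67, 9, 6, 5, 3, 4, 8] cursor@2

Answer: 2 2 2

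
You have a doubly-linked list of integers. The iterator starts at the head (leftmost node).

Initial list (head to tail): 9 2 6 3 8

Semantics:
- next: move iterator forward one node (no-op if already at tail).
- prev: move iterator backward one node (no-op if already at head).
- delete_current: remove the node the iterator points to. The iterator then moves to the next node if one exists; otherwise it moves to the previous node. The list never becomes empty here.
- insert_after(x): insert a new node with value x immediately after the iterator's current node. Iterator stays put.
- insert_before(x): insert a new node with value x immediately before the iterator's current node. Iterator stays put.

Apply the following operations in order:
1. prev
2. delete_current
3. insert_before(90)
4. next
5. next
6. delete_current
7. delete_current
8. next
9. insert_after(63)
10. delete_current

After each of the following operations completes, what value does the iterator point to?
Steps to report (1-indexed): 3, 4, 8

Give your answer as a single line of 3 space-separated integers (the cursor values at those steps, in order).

Answer: 2 6 6

Derivation:
After 1 (prev): list=[9, 2, 6, 3, 8] cursor@9
After 2 (delete_current): list=[2, 6, 3, 8] cursor@2
After 3 (insert_before(90)): list=[90, 2, 6, 3, 8] cursor@2
After 4 (next): list=[90, 2, 6, 3, 8] cursor@6
After 5 (next): list=[90, 2, 6, 3, 8] cursor@3
After 6 (delete_current): list=[90, 2, 6, 8] cursor@8
After 7 (delete_current): list=[90, 2, 6] cursor@6
After 8 (next): list=[90, 2, 6] cursor@6
After 9 (insert_after(63)): list=[90, 2, 6, 63] cursor@6
After 10 (delete_current): list=[90, 2, 63] cursor@63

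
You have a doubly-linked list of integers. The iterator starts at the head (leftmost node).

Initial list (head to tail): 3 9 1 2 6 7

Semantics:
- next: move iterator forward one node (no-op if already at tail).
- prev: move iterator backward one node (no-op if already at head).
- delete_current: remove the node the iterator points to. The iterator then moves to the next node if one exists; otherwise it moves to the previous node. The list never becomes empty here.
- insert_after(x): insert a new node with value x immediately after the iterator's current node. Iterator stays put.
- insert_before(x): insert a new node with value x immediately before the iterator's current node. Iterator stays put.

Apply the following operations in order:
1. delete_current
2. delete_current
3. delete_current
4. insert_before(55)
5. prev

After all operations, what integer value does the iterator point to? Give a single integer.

After 1 (delete_current): list=[9, 1, 2, 6, 7] cursor@9
After 2 (delete_current): list=[1, 2, 6, 7] cursor@1
After 3 (delete_current): list=[2, 6, 7] cursor@2
After 4 (insert_before(55)): list=[55, 2, 6, 7] cursor@2
After 5 (prev): list=[55, 2, 6, 7] cursor@55

Answer: 55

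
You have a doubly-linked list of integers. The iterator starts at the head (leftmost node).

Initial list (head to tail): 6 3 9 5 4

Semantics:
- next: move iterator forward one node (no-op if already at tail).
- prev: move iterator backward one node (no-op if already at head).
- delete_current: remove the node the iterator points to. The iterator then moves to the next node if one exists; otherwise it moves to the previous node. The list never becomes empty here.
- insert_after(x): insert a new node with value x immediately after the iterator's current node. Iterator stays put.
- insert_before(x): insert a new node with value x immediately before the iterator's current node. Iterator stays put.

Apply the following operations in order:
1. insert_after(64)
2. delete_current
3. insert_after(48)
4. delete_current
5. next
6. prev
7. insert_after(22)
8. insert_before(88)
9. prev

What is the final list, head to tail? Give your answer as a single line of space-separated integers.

After 1 (insert_after(64)): list=[6, 64, 3, 9, 5, 4] cursor@6
After 2 (delete_current): list=[64, 3, 9, 5, 4] cursor@64
After 3 (insert_after(48)): list=[64, 48, 3, 9, 5, 4] cursor@64
After 4 (delete_current): list=[48, 3, 9, 5, 4] cursor@48
After 5 (next): list=[48, 3, 9, 5, 4] cursor@3
After 6 (prev): list=[48, 3, 9, 5, 4] cursor@48
After 7 (insert_after(22)): list=[48, 22, 3, 9, 5, 4] cursor@48
After 8 (insert_before(88)): list=[88, 48, 22, 3, 9, 5, 4] cursor@48
After 9 (prev): list=[88, 48, 22, 3, 9, 5, 4] cursor@88

Answer: 88 48 22 3 9 5 4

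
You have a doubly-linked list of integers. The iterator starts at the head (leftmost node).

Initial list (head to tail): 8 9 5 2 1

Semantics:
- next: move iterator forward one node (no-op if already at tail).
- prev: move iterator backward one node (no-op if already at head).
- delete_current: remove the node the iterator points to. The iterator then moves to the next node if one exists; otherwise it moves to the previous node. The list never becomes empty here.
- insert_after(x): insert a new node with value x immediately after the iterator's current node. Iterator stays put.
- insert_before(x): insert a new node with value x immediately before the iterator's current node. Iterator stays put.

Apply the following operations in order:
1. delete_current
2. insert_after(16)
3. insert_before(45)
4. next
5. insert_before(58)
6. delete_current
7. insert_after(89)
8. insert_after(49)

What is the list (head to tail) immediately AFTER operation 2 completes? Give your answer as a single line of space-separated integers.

After 1 (delete_current): list=[9, 5, 2, 1] cursor@9
After 2 (insert_after(16)): list=[9, 16, 5, 2, 1] cursor@9

Answer: 9 16 5 2 1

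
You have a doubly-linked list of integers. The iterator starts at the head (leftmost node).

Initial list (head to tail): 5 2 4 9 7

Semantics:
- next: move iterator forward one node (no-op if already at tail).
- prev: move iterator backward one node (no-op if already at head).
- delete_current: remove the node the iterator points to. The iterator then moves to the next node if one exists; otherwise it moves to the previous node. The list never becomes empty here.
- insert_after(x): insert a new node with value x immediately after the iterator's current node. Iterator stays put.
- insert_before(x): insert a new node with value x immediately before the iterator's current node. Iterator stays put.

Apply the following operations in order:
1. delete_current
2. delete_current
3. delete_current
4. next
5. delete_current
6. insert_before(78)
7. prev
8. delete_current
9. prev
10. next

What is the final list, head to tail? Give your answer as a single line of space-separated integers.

After 1 (delete_current): list=[2, 4, 9, 7] cursor@2
After 2 (delete_current): list=[4, 9, 7] cursor@4
After 3 (delete_current): list=[9, 7] cursor@9
After 4 (next): list=[9, 7] cursor@7
After 5 (delete_current): list=[9] cursor@9
After 6 (insert_before(78)): list=[78, 9] cursor@9
After 7 (prev): list=[78, 9] cursor@78
After 8 (delete_current): list=[9] cursor@9
After 9 (prev): list=[9] cursor@9
After 10 (next): list=[9] cursor@9

Answer: 9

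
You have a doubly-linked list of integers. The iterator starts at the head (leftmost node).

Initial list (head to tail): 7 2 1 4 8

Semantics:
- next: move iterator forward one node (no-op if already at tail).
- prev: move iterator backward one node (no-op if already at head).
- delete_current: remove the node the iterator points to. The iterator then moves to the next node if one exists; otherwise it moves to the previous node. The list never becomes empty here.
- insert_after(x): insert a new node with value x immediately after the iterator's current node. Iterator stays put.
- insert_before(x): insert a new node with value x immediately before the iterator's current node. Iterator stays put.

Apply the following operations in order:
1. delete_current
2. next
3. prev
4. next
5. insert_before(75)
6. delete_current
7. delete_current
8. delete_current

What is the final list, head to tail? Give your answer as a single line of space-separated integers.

After 1 (delete_current): list=[2, 1, 4, 8] cursor@2
After 2 (next): list=[2, 1, 4, 8] cursor@1
After 3 (prev): list=[2, 1, 4, 8] cursor@2
After 4 (next): list=[2, 1, 4, 8] cursor@1
After 5 (insert_before(75)): list=[2, 75, 1, 4, 8] cursor@1
After 6 (delete_current): list=[2, 75, 4, 8] cursor@4
After 7 (delete_current): list=[2, 75, 8] cursor@8
After 8 (delete_current): list=[2, 75] cursor@75

Answer: 2 75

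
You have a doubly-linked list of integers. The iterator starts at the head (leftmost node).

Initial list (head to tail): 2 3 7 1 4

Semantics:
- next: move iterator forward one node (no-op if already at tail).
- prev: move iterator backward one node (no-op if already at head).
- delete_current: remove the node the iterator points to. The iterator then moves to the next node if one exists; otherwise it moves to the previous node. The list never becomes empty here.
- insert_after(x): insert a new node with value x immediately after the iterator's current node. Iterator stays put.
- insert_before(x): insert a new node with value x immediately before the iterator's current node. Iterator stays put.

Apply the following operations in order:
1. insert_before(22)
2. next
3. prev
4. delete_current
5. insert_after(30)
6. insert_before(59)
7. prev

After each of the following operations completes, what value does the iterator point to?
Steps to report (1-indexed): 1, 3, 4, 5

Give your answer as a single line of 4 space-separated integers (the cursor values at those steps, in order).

Answer: 2 2 3 3

Derivation:
After 1 (insert_before(22)): list=[22, 2, 3, 7, 1, 4] cursor@2
After 2 (next): list=[22, 2, 3, 7, 1, 4] cursor@3
After 3 (prev): list=[22, 2, 3, 7, 1, 4] cursor@2
After 4 (delete_current): list=[22, 3, 7, 1, 4] cursor@3
After 5 (insert_after(30)): list=[22, 3, 30, 7, 1, 4] cursor@3
After 6 (insert_before(59)): list=[22, 59, 3, 30, 7, 1, 4] cursor@3
After 7 (prev): list=[22, 59, 3, 30, 7, 1, 4] cursor@59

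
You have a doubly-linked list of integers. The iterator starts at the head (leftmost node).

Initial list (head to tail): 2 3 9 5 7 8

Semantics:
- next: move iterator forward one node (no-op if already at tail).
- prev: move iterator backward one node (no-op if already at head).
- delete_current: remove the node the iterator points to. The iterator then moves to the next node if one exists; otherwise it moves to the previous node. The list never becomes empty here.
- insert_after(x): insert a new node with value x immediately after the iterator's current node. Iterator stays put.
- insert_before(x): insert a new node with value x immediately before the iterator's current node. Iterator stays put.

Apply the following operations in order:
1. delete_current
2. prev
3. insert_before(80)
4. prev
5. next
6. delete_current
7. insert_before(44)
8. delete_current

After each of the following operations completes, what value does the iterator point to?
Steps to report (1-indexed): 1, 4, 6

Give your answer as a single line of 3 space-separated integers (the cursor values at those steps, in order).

After 1 (delete_current): list=[3, 9, 5, 7, 8] cursor@3
After 2 (prev): list=[3, 9, 5, 7, 8] cursor@3
After 3 (insert_before(80)): list=[80, 3, 9, 5, 7, 8] cursor@3
After 4 (prev): list=[80, 3, 9, 5, 7, 8] cursor@80
After 5 (next): list=[80, 3, 9, 5, 7, 8] cursor@3
After 6 (delete_current): list=[80, 9, 5, 7, 8] cursor@9
After 7 (insert_before(44)): list=[80, 44, 9, 5, 7, 8] cursor@9
After 8 (delete_current): list=[80, 44, 5, 7, 8] cursor@5

Answer: 3 80 9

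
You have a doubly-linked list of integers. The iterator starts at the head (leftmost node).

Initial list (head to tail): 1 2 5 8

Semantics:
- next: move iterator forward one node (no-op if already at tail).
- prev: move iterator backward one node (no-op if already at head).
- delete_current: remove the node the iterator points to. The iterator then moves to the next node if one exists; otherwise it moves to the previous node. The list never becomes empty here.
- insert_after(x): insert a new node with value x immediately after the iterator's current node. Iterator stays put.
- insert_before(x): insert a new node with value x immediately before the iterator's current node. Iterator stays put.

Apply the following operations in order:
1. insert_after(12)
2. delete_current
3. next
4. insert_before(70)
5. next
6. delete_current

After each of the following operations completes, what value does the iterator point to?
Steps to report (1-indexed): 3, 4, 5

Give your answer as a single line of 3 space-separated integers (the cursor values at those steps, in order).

Answer: 2 2 5

Derivation:
After 1 (insert_after(12)): list=[1, 12, 2, 5, 8] cursor@1
After 2 (delete_current): list=[12, 2, 5, 8] cursor@12
After 3 (next): list=[12, 2, 5, 8] cursor@2
After 4 (insert_before(70)): list=[12, 70, 2, 5, 8] cursor@2
After 5 (next): list=[12, 70, 2, 5, 8] cursor@5
After 6 (delete_current): list=[12, 70, 2, 8] cursor@8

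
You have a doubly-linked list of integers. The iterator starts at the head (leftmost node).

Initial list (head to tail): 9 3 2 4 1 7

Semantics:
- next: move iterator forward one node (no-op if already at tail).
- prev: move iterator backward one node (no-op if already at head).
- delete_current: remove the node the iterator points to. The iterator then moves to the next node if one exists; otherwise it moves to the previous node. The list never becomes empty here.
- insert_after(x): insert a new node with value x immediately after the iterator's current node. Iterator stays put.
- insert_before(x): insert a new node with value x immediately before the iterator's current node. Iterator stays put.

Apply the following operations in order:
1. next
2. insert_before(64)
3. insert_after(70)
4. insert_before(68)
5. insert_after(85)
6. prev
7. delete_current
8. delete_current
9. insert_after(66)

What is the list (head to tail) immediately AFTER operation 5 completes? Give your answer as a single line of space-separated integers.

Answer: 9 64 68 3 85 70 2 4 1 7

Derivation:
After 1 (next): list=[9, 3, 2, 4, 1, 7] cursor@3
After 2 (insert_before(64)): list=[9, 64, 3, 2, 4, 1, 7] cursor@3
After 3 (insert_after(70)): list=[9, 64, 3, 70, 2, 4, 1, 7] cursor@3
After 4 (insert_before(68)): list=[9, 64, 68, 3, 70, 2, 4, 1, 7] cursor@3
After 5 (insert_after(85)): list=[9, 64, 68, 3, 85, 70, 2, 4, 1, 7] cursor@3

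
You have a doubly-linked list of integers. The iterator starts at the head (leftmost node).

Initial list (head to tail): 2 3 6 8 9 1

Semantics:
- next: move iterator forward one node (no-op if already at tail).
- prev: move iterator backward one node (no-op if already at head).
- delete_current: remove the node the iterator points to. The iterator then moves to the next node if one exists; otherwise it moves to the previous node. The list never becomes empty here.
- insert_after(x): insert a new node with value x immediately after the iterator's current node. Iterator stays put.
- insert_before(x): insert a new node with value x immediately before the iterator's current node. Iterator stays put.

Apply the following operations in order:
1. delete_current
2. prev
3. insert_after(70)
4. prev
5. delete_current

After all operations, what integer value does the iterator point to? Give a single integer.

Answer: 70

Derivation:
After 1 (delete_current): list=[3, 6, 8, 9, 1] cursor@3
After 2 (prev): list=[3, 6, 8, 9, 1] cursor@3
After 3 (insert_after(70)): list=[3, 70, 6, 8, 9, 1] cursor@3
After 4 (prev): list=[3, 70, 6, 8, 9, 1] cursor@3
After 5 (delete_current): list=[70, 6, 8, 9, 1] cursor@70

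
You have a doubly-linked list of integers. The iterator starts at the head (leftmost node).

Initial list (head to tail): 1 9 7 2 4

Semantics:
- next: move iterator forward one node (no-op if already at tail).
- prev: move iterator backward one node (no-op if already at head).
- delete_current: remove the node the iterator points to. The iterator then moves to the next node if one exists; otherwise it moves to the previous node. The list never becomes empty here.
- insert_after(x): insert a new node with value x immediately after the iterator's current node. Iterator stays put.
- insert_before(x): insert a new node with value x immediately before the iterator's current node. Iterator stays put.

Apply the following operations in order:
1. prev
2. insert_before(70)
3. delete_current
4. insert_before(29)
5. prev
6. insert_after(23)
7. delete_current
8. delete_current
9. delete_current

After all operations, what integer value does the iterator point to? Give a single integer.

After 1 (prev): list=[1, 9, 7, 2, 4] cursor@1
After 2 (insert_before(70)): list=[70, 1, 9, 7, 2, 4] cursor@1
After 3 (delete_current): list=[70, 9, 7, 2, 4] cursor@9
After 4 (insert_before(29)): list=[70, 29, 9, 7, 2, 4] cursor@9
After 5 (prev): list=[70, 29, 9, 7, 2, 4] cursor@29
After 6 (insert_after(23)): list=[70, 29, 23, 9, 7, 2, 4] cursor@29
After 7 (delete_current): list=[70, 23, 9, 7, 2, 4] cursor@23
After 8 (delete_current): list=[70, 9, 7, 2, 4] cursor@9
After 9 (delete_current): list=[70, 7, 2, 4] cursor@7

Answer: 7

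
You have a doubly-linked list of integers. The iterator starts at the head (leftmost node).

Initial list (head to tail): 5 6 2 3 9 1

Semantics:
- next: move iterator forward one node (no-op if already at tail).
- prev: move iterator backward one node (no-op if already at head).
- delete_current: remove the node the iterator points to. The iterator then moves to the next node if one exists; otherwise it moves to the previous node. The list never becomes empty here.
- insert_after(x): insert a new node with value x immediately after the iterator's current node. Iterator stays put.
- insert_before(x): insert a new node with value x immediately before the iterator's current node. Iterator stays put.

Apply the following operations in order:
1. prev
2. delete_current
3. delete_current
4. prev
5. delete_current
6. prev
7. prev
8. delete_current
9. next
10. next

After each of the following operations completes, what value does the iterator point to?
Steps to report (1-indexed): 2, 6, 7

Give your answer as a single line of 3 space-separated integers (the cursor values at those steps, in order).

After 1 (prev): list=[5, 6, 2, 3, 9, 1] cursor@5
After 2 (delete_current): list=[6, 2, 3, 9, 1] cursor@6
After 3 (delete_current): list=[2, 3, 9, 1] cursor@2
After 4 (prev): list=[2, 3, 9, 1] cursor@2
After 5 (delete_current): list=[3, 9, 1] cursor@3
After 6 (prev): list=[3, 9, 1] cursor@3
After 7 (prev): list=[3, 9, 1] cursor@3
After 8 (delete_current): list=[9, 1] cursor@9
After 9 (next): list=[9, 1] cursor@1
After 10 (next): list=[9, 1] cursor@1

Answer: 6 3 3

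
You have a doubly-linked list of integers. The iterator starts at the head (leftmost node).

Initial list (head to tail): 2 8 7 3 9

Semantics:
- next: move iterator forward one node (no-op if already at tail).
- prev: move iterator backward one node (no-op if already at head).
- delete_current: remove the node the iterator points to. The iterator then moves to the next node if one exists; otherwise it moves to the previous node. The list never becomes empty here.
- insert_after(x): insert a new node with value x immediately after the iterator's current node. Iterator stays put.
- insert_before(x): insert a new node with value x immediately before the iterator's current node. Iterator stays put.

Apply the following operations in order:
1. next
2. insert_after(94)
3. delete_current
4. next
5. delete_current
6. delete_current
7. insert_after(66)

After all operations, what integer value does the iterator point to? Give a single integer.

After 1 (next): list=[2, 8, 7, 3, 9] cursor@8
After 2 (insert_after(94)): list=[2, 8, 94, 7, 3, 9] cursor@8
After 3 (delete_current): list=[2, 94, 7, 3, 9] cursor@94
After 4 (next): list=[2, 94, 7, 3, 9] cursor@7
After 5 (delete_current): list=[2, 94, 3, 9] cursor@3
After 6 (delete_current): list=[2, 94, 9] cursor@9
After 7 (insert_after(66)): list=[2, 94, 9, 66] cursor@9

Answer: 9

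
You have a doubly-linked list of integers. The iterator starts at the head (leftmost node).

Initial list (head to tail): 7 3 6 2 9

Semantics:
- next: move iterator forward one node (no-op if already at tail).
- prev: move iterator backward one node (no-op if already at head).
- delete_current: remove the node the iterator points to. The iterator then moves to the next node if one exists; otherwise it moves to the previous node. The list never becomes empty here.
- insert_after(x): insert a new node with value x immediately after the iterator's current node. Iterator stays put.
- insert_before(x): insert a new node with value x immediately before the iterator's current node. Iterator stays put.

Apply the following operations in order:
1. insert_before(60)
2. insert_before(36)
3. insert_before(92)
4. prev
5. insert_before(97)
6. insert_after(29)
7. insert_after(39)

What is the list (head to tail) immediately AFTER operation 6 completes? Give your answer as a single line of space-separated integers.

Answer: 60 36 97 92 29 7 3 6 2 9

Derivation:
After 1 (insert_before(60)): list=[60, 7, 3, 6, 2, 9] cursor@7
After 2 (insert_before(36)): list=[60, 36, 7, 3, 6, 2, 9] cursor@7
After 3 (insert_before(92)): list=[60, 36, 92, 7, 3, 6, 2, 9] cursor@7
After 4 (prev): list=[60, 36, 92, 7, 3, 6, 2, 9] cursor@92
After 5 (insert_before(97)): list=[60, 36, 97, 92, 7, 3, 6, 2, 9] cursor@92
After 6 (insert_after(29)): list=[60, 36, 97, 92, 29, 7, 3, 6, 2, 9] cursor@92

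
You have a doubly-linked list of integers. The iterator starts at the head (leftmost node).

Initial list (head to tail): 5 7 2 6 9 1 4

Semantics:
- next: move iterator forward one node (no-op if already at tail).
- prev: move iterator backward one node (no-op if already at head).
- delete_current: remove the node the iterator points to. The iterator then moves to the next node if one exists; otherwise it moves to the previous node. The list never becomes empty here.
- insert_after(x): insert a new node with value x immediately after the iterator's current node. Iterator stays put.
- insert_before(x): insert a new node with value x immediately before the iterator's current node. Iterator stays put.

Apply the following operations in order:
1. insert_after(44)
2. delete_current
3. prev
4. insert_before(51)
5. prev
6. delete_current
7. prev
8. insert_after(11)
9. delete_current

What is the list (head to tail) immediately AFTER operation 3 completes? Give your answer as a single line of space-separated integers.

Answer: 44 7 2 6 9 1 4

Derivation:
After 1 (insert_after(44)): list=[5, 44, 7, 2, 6, 9, 1, 4] cursor@5
After 2 (delete_current): list=[44, 7, 2, 6, 9, 1, 4] cursor@44
After 3 (prev): list=[44, 7, 2, 6, 9, 1, 4] cursor@44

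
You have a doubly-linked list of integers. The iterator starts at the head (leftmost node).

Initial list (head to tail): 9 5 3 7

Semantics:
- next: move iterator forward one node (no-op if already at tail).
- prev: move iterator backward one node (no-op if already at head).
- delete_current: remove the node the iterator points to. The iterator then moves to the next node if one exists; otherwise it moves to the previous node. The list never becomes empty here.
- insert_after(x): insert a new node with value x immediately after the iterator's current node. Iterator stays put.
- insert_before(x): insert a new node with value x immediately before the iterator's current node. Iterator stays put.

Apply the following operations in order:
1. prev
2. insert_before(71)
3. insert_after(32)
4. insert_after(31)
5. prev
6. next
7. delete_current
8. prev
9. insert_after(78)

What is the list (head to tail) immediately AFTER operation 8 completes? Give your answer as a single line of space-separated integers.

After 1 (prev): list=[9, 5, 3, 7] cursor@9
After 2 (insert_before(71)): list=[71, 9, 5, 3, 7] cursor@9
After 3 (insert_after(32)): list=[71, 9, 32, 5, 3, 7] cursor@9
After 4 (insert_after(31)): list=[71, 9, 31, 32, 5, 3, 7] cursor@9
After 5 (prev): list=[71, 9, 31, 32, 5, 3, 7] cursor@71
After 6 (next): list=[71, 9, 31, 32, 5, 3, 7] cursor@9
After 7 (delete_current): list=[71, 31, 32, 5, 3, 7] cursor@31
After 8 (prev): list=[71, 31, 32, 5, 3, 7] cursor@71

Answer: 71 31 32 5 3 7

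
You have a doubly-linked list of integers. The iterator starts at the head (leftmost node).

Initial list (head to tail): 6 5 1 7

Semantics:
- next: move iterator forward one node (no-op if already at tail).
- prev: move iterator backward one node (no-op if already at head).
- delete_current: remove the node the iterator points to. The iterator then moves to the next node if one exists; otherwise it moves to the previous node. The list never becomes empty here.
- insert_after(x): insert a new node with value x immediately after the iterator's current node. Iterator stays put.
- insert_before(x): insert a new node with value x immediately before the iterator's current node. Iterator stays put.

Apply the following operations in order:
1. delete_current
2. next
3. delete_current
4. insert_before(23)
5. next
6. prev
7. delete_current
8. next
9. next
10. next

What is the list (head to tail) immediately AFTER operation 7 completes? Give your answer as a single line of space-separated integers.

Answer: 5 7

Derivation:
After 1 (delete_current): list=[5, 1, 7] cursor@5
After 2 (next): list=[5, 1, 7] cursor@1
After 3 (delete_current): list=[5, 7] cursor@7
After 4 (insert_before(23)): list=[5, 23, 7] cursor@7
After 5 (next): list=[5, 23, 7] cursor@7
After 6 (prev): list=[5, 23, 7] cursor@23
After 7 (delete_current): list=[5, 7] cursor@7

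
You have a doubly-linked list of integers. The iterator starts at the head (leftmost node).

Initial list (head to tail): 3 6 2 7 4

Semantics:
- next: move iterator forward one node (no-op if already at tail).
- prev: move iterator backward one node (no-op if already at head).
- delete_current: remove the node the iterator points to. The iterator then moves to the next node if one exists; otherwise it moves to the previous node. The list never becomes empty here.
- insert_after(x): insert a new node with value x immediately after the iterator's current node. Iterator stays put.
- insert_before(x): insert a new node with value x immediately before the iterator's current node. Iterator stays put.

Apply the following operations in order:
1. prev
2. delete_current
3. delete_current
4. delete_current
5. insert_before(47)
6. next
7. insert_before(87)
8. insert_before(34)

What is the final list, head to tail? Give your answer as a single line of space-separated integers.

Answer: 47 7 87 34 4

Derivation:
After 1 (prev): list=[3, 6, 2, 7, 4] cursor@3
After 2 (delete_current): list=[6, 2, 7, 4] cursor@6
After 3 (delete_current): list=[2, 7, 4] cursor@2
After 4 (delete_current): list=[7, 4] cursor@7
After 5 (insert_before(47)): list=[47, 7, 4] cursor@7
After 6 (next): list=[47, 7, 4] cursor@4
After 7 (insert_before(87)): list=[47, 7, 87, 4] cursor@4
After 8 (insert_before(34)): list=[47, 7, 87, 34, 4] cursor@4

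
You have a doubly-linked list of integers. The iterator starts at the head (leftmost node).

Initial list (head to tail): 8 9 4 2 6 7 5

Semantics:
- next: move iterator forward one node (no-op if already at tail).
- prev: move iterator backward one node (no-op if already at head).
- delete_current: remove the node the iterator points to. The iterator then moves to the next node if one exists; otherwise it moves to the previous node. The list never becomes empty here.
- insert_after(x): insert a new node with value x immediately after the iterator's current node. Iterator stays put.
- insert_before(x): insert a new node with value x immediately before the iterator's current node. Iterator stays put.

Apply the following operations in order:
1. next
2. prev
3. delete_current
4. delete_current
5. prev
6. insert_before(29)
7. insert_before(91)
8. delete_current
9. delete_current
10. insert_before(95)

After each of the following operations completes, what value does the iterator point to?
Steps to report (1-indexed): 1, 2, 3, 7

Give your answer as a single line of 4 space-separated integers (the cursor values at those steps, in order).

After 1 (next): list=[8, 9, 4, 2, 6, 7, 5] cursor@9
After 2 (prev): list=[8, 9, 4, 2, 6, 7, 5] cursor@8
After 3 (delete_current): list=[9, 4, 2, 6, 7, 5] cursor@9
After 4 (delete_current): list=[4, 2, 6, 7, 5] cursor@4
After 5 (prev): list=[4, 2, 6, 7, 5] cursor@4
After 6 (insert_before(29)): list=[29, 4, 2, 6, 7, 5] cursor@4
After 7 (insert_before(91)): list=[29, 91, 4, 2, 6, 7, 5] cursor@4
After 8 (delete_current): list=[29, 91, 2, 6, 7, 5] cursor@2
After 9 (delete_current): list=[29, 91, 6, 7, 5] cursor@6
After 10 (insert_before(95)): list=[29, 91, 95, 6, 7, 5] cursor@6

Answer: 9 8 9 4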